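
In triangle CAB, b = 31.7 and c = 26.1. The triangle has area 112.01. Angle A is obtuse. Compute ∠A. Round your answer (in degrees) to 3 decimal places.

∠A ≈ 164.290°

From area = ½·b·c·sin A, we get sin A = 2·area/(b·c) ≈ 0.27076.
Taking the obtuse solution, ∠A ≈ 164.29°.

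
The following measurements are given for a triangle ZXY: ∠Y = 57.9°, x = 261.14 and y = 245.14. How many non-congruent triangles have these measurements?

2

x·sin Y = 261.14·sin(57.9°) ≈ 221.2.
Since x sin Y < y < x (221.2 < 245.14 < 261.14), two triangles exist.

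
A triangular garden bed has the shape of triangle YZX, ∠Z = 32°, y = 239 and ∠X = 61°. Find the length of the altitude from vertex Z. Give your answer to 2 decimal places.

h_Z ≈ 209.03

The third angle is ∠Y = 180° − ∠Z − ∠X = 87.00°.
Law of sines: z = y·sin Z/sin Y ≈ 126.82.
Law of sines: x = y·sin X/sin Y ≈ 209.32.
Area = ½·y·z·sin X ≈ 13255.
The altitude from Z has length 2·area/z ≈ 209.03.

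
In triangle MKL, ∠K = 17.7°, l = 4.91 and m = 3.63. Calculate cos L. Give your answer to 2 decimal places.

By the law of cosines, k² = l² + m² − 2·l·m·cos K = 3.3259, so k ≈ 1.8237.
Law of cosines again: cos L = (m² + k² − l²)/(2·m·k) ≈ -0.57442, so ∠L ≈ 125.06°.

cos L ≈ -0.57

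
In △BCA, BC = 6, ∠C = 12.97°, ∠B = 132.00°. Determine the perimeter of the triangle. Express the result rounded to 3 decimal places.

The third angle is ∠A = 180° − ∠B − ∠C = 35.03°.
Law of sines: CA = BC·sin B/sin A ≈ 7.768.
Law of sines: AB = BC·sin C/sin A ≈ 2.3461.
Semiperimeter s = (7.768+2.3461+6)/2 = 8.057.
Perimeter = 7.768 + 2.3461 + 6 = 16.114.

perimeter ≈ 16.114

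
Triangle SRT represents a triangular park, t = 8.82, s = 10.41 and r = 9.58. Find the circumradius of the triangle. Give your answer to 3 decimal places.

By the law of cosines, cos S = (r² + t² − s²) / (2·r·t) ≈ 0.36215, so ∠S ≈ 68.77°.
Circumradius = s/(2 sin S) ≈ 5.5841.

5.584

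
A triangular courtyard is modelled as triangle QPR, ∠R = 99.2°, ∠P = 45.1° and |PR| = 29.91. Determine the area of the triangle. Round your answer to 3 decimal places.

The third angle is ∠Q = 180° − ∠P − ∠R = 35.70°.
Law of sines: |RQ| = |PR|·sin P/sin Q ≈ 36.307.
Law of sines: |QP| = |PR|·sin R/sin Q ≈ 50.597.
Area = ½·|PR|·|RQ|·sin R ≈ 535.98.

535.982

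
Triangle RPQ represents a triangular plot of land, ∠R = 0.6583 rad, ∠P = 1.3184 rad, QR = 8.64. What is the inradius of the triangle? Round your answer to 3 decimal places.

r ≈ 1.943

The third angle is ∠Q = π − ∠R − ∠P = 1.1649 rad.
Law of sines: PQ = QR·sin R/sin P ≈ 5.4587.
Law of sines: RP = QR·sin Q/sin P ≈ 8.1977.
Area = ½·QR·PQ·sin Q ≈ 21.665.
Semiperimeter s = (5.4587+8.64+8.1977)/2 = 11.148.
Inradius = area/s = 21.665/11.148 ≈ 1.9434.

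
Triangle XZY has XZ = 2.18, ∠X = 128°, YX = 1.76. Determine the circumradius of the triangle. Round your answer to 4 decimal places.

By the law of cosines, ZY² = YX² + XZ² − 2·YX·XZ·cos X = 12.574, so ZY ≈ 3.546.
Area = ½·YX·XZ·sin X ≈ 1.5117.
Circumradius = ZY/(2 sin X) ≈ 2.25.

R ≈ 2.2500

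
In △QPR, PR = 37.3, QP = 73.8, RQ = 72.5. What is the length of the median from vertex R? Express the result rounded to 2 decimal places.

Median from R: ½√(2·PR² + 2·RQ² − QP²) ≈ 44.296.

44.30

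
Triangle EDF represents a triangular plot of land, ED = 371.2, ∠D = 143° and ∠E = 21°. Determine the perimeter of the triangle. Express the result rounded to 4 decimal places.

perimeter ≈ 1664.2755

The third angle is ∠F = 180° − ∠E − ∠D = 16.00°.
Law of sines: DF = ED·sin E/sin F ≈ 482.61.
Law of sines: FE = ED·sin D/sin F ≈ 810.46.
Semiperimeter s = (482.61+810.46+371.2)/2 = 832.14.
Perimeter = 482.61 + 810.46 + 371.2 = 1664.3.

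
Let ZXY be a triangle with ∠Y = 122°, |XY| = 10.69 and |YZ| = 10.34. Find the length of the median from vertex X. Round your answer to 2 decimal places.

By the law of cosines, |ZX|² = |XY|² + |YZ|² − 2·|XY|·|YZ|·cos Y = 338.34, so |ZX| ≈ 18.394.
Median from X: ½√(2·|ZX|² + 2·|XY|² − |YZ|²) ≈ 14.127.

m_X ≈ 14.13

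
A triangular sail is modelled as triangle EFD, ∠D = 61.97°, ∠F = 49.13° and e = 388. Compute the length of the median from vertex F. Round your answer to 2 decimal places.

343.41

The third angle is ∠E = 180° − ∠F − ∠D = 68.90°.
Law of sines: f = e·sin F/sin E ≈ 314.49.
Law of sines: d = e·sin D/sin E ≈ 367.1.
Median from F: ½√(2·d² + 2·e² − f²) ≈ 343.41.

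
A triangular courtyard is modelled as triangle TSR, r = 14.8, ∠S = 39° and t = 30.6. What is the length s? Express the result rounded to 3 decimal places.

21.248

By the law of cosines, s² = r² + t² − 2·r·t·cos S = 451.49, so s ≈ 21.248.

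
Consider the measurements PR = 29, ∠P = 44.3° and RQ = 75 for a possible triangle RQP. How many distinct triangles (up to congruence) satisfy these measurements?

PR·sin P = 29·sin(44.3°) ≈ 20.25.
Since RQ ≥ PR, exactly one triangle exists.

1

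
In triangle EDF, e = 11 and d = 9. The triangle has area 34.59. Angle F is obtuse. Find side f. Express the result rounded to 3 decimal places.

From area = ½·e·d·sin F, we get sin F = 2·area/(e·d) ≈ 0.69879.
Taking the obtuse solution, ∠F ≈ 135.67°.
Law of cosines then gives f ≈ 18.537.

18.537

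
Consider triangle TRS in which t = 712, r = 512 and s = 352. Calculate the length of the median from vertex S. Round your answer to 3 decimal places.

m_S ≈ 594.616

Median from S: ½√(2·t² + 2·r² − s²) ≈ 594.62.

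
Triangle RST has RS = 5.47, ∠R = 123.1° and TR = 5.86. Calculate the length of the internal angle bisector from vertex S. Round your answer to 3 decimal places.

t_S ≈ 6.830

By the law of cosines, ST² = TR² + RS² − 2·TR·RS·cos R = 99.27, so ST ≈ 9.9634.
Law of cosines again: cos S = (RS² + ST² − TR²)/(2·RS·ST) ≈ 0.87020, so ∠S ≈ 29.52°.
The bisector from S has length 2·RS·ST·cos(∠S/2)/(RS+ST) ≈ 6.8296.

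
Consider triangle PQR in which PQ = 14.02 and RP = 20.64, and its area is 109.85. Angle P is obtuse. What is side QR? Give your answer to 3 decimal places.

31.611

From area = ½·RP·PQ·sin P, we get sin P = 2·area/(RP·PQ) ≈ 0.75923.
Taking the obtuse solution, ∠P ≈ 130.60°.
Law of cosines then gives QR ≈ 31.611.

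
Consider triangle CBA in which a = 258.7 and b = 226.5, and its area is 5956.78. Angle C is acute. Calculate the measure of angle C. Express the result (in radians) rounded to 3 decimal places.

0.205

From area = ½·b·a·sin C, we get sin C = 2·area/(b·a) ≈ 0.20332.
Taking the acute solution, ∠C ≈ 0.2047 rad.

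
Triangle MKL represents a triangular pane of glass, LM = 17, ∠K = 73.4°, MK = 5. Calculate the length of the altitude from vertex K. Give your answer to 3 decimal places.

Law of sines: sin L = MK·sin K/LM ≈ 0.28186.
Since LM ≥ MK, only the acute value applies: ∠L ≈ 16.37°.
Then ∠M = 180° − ∠K − ∠L ≈ 90.23°.
Law of sines gives KL = LM·sin M/sin K ≈ 17.739.
Area = ½·LM·MK·sin M ≈ 42.5.
The altitude from K has length 2·area/LM ≈ 5.

h_K ≈ 5.000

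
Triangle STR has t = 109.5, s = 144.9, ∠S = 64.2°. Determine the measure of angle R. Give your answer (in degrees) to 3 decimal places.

Law of sines: sin T = t·sin S/s ≈ 0.68037.
Since s ≥ t, only the acute value applies: ∠T ≈ 42.87°.
Then ∠R = 180° − ∠S − ∠T ≈ 72.93°.

∠R ≈ 72.928°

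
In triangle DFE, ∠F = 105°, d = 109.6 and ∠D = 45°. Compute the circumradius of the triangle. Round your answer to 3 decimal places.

The third angle is ∠E = 180° − ∠D − ∠F = 30.00°.
Law of sines: f = d·sin F/sin D ≈ 149.72.
Law of sines: e = d·sin E/sin D ≈ 77.499.
Circumradius = d/(2 sin D) ≈ 77.499.

R ≈ 77.499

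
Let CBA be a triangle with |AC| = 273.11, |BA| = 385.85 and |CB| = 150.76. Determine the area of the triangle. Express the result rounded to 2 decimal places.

16051.70

Semiperimeter s = (385.85 + 273.11 + 150.76)/2 = 404.86.
Heron's formula: area = √(404.86·19.01·131.75·254.1) ≈ 16052.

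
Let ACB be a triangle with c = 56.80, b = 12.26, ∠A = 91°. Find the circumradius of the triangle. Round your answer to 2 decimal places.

R ≈ 29.16

By the law of cosines, a² = c² + b² − 2·c·b·cos A = 3400.9, so a ≈ 58.317.
Area = ½·c·b·sin A ≈ 348.13.
Circumradius = a/(2 sin A) ≈ 29.163.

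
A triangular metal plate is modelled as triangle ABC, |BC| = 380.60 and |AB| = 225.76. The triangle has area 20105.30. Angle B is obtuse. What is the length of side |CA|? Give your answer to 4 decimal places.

589.6553

From area = ½·|AB|·|BC|·sin B, we get sin B = 2·area/(|AB|·|BC|) ≈ 0.46798.
Taking the obtuse solution, ∠B ≈ 152.10°.
Law of cosines then gives |CA| ≈ 589.66.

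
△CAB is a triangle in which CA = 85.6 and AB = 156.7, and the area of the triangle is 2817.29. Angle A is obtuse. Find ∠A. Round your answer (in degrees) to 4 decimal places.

∠A ≈ 155.1612°

From area = ½·CA·AB·sin A, we get sin A = 2·area/(CA·AB) ≈ 0.42007.
Taking the obtuse solution, ∠A ≈ 155.16°.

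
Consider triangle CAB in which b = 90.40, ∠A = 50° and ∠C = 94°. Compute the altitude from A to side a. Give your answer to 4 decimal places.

h_A ≈ 90.1798

The third angle is ∠B = 180° − ∠C − ∠A = 36.00°.
Law of sines: c = b·sin C/sin B ≈ 153.42.
Law of sines: a = b·sin A/sin B ≈ 117.82.
Area = ½·b·c·sin A ≈ 5312.3.
The altitude from A has length 2·area/a ≈ 90.18.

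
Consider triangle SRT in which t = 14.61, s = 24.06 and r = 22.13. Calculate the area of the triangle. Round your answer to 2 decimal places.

158.64

Semiperimeter p = (24.06 + 22.13 + 14.61)/2 = 30.4.
Heron's formula: area = √(30.4·6.34·8.27·15.79) ≈ 158.64.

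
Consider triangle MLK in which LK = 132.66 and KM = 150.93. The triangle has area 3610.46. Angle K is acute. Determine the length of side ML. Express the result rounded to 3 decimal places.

From area = ½·LK·KM·sin K, we get sin K = 2·area/(LK·KM) ≈ 0.36064.
Taking the acute solution, ∠K ≈ 21.14°.
Law of cosines then gives ML ≈ 55.033.

55.033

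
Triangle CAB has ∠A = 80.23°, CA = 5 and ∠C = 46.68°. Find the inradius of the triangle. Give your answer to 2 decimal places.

1.43

The third angle is ∠B = 180° − ∠C − ∠A = 53.09°.
Law of sines: AB = CA·sin C/sin B ≈ 4.5495.
Law of sines: BC = CA·sin A/sin B ≈ 6.1626.
Area = ½·CA·AB·sin A ≈ 11.209.
Semiperimeter s = (4.5495+6.1626+5)/2 = 7.856.
Inradius = area/s = 11.209/7.856 ≈ 1.4268.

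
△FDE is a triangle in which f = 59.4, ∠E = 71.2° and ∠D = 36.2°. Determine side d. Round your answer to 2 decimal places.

The third angle is ∠F = 180° − ∠D − ∠E = 72.60°.
Law of sines: d = f·sin D/sin F ≈ 36.764.

36.76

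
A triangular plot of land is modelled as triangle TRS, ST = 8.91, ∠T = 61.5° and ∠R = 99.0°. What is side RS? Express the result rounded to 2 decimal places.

7.93

The third angle is ∠S = 180° − ∠T − ∠R = 19.50°.
Law of sines: RS = ST·sin T/sin R ≈ 7.9279.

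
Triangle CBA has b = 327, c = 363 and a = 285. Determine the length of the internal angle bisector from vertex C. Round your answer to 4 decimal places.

t_C ≈ 245.7802

By the law of cosines, cos C = (b² + a² − c²) / (2·b·a) ≈ 0.30251, so ∠C ≈ 1.263 rad.
The bisector from C has length 2·b·a·cos(∠C/2)/(b+a) ≈ 245.78.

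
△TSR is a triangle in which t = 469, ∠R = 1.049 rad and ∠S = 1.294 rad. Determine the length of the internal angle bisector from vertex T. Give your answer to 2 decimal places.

t_T ≈ 550.08

The third angle is ∠T = π − ∠S − ∠R = 0.799 rad.
Law of sines: s = t·sin S/sin T ≈ 629.77.
Law of sines: r = t·sin R/sin T ≈ 567.56.
The bisector from T has length 2·s·r·cos(∠T/2)/(s+r) ≈ 550.08.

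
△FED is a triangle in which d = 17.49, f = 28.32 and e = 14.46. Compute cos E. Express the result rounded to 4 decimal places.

By the law of cosines, cos E = (d² + f² − e²) / (2·d·f) ≈ 0.90733, so ∠E ≈ 24.86°.

0.9073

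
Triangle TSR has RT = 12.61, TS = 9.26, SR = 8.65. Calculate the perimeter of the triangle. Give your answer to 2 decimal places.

Perimeter = 8.65 + 12.61 + 9.26 = 30.52.

perimeter ≈ 30.52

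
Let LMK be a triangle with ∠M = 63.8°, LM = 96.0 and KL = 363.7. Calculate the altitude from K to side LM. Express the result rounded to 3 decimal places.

Law of sines: sin K = LM·sin M/KL ≈ 0.23683.
Since KL ≥ LM, only the acute value applies: ∠K ≈ 13.70°.
Then ∠L = 180° − ∠M − ∠K ≈ 102.50°.
Law of sines gives MK = KL·sin L/sin M ≈ 395.74.
Area = ½·KL·LM·sin L ≈ 17044.
The altitude from K has length 2·area/LM ≈ 355.08.

h_K ≈ 355.079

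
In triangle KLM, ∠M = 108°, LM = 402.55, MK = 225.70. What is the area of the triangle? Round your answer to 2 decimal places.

Area = ½·LM·MK·sin M ≈ 43204.

43204.37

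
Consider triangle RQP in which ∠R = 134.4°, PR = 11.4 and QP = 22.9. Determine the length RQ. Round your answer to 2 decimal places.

13.43

Law of sines: sin Q = PR·sin R/QP ≈ 0.35568.
Since QP ≥ PR, only the acute value applies: ∠Q ≈ 20.83°.
Then ∠P = 180° − ∠R − ∠Q ≈ 24.77°.
Law of sines gives RQ = QP·sin P/sin R ≈ 13.426.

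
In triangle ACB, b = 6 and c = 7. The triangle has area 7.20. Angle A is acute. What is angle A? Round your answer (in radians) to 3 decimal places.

0.350

From area = ½·c·b·sin A, we get sin A = 2·area/(c·b) ≈ 0.34286.
Taking the acute solution, ∠A ≈ 0.350 rad.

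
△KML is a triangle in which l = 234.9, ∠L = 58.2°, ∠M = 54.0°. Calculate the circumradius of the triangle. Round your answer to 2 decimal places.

The third angle is ∠K = 180° − ∠M − ∠L = 67.80°.
Law of sines: k = l·sin K/sin L ≈ 255.9.
Law of sines: m = l·sin M/sin L ≈ 223.6.
Circumradius = l/(2 sin L) ≈ 138.19.

R ≈ 138.19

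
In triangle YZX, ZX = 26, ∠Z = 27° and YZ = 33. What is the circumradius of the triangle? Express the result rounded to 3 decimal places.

16.920

By the law of cosines, XY² = YZ² + ZX² − 2·YZ·ZX·cos Z = 236.03, so XY ≈ 15.363.
Area = ½·YZ·ZX·sin Z ≈ 194.76.
Circumradius = XY/(2 sin Z) ≈ 16.92.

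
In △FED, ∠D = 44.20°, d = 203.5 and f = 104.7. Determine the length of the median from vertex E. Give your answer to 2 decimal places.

Law of sines: sin F = f·sin D/d ≈ 0.35869.
Since d ≥ f, only the acute value applies: ∠F ≈ 21.02°.
Then ∠E = 180° − ∠D − ∠F ≈ 114.78°.
Law of sines gives e = d·sin E/sin D ≈ 265.02.
Median from E: ½√(2·d² + 2·f² − e²) ≈ 92.889.

92.89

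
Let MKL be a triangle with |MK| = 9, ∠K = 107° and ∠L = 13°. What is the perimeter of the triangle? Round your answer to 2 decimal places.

The third angle is ∠M = 180° − ∠K − ∠L = 60.00°.
Law of sines: |KL| = |MK|·sin M/sin L ≈ 34.649.
Law of sines: |LM| = |MK|·sin K/sin L ≈ 38.261.
Semiperimeter s = (34.649+38.261+9)/2 = 40.955.
Perimeter = 34.649 + 38.261 + 9 = 81.909.

perimeter ≈ 81.91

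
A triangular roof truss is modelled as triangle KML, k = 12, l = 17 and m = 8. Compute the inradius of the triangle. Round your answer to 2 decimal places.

Semiperimeter s = (12 + 8 + 17)/2 = 18.5.
Heron's formula: area = √(18.5·6.5·10.5·1.5) ≈ 43.519.
Inradius = area/s = 43.519/18.5 ≈ 2.3524.

2.35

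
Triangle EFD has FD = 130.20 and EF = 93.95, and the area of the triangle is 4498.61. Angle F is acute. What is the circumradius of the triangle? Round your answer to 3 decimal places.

65.217

From area = ½·EF·FD·sin F, we get sin F = 2·area/(EF·FD) ≈ 0.73553.
Taking the acute solution, ∠F ≈ 47.35°.
Law of cosines then gives DE ≈ 95.938.
Circumradius = DE/(2 sin F) ≈ 65.217.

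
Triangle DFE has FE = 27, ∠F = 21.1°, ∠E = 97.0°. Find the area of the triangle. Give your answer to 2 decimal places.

The third angle is ∠D = 180° − ∠F − ∠E = 61.90°.
Law of sines: ED = FE·sin F/sin D ≈ 11.019.
Law of sines: DF = FE·sin E/sin D ≈ 30.38.
Area = ½·FE·ED·sin E ≈ 147.64.

area ≈ 147.64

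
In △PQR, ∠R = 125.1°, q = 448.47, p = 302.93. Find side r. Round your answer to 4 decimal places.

By the law of cosines, r² = p² + q² − 2·p·q·cos R = 4.4913e+05, so r ≈ 670.17.

670.1691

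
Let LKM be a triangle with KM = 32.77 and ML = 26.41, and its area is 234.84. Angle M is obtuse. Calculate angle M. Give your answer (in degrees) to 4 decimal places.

147.1326

From area = ½·KM·ML·sin M, we get sin M = 2·area/(KM·ML) ≈ 0.54270.
Taking the obtuse solution, ∠M ≈ 147.13°.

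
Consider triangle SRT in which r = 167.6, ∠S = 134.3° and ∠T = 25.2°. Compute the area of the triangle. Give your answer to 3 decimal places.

The third angle is ∠R = 180° − ∠T − ∠S = 20.50°.
Law of sines: s = r·sin S/sin R ≈ 342.51.
Law of sines: t = r·sin T/sin R ≈ 203.77.
Area = ½·r·s·sin T ≈ 12221.

area ≈ 12220.919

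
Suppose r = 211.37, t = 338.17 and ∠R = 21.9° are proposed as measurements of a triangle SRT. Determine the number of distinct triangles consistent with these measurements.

2

t·sin R = 338.17·sin(21.9°) ≈ 126.1.
Since t sin R < r < t (126.1 < 211.37 < 338.17), two triangles exist.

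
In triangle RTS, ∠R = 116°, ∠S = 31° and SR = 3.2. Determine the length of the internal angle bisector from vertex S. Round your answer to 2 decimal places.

3.84

The third angle is ∠T = 180° − ∠S − ∠R = 33.00°.
Law of sines: TS = SR·sin R/sin T ≈ 5.2808.
Law of sines: RT = SR·sin S/sin T ≈ 3.0261.
The bisector from S has length 2·TS·SR·cos(∠S/2)/(TS+SR) ≈ 3.8402.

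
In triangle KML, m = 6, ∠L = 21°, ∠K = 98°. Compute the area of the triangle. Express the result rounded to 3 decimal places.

area ≈ 7.304

The third angle is ∠M = 180° − ∠L − ∠K = 61.00°.
Law of sines: k = m·sin K/sin M ≈ 6.7934.
Law of sines: l = m·sin L/sin M ≈ 2.4584.
Area = ½·m·k·sin L ≈ 7.3036.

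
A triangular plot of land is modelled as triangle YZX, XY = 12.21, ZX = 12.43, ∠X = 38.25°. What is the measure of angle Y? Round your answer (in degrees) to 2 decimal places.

∠Y ≈ 72.35°

By the law of cosines, YZ² = ZX² + XY² − 2·ZX·XY·cos X = 65.213, so YZ ≈ 8.0755.
Law of cosines again: cos Y = (XY² + YZ² − ZX²)/(2·XY·YZ) ≈ 0.30320, so ∠Y ≈ 72.35°.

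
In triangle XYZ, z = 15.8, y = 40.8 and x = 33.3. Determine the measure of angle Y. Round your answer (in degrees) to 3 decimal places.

∠Y ≈ 106.912°

By the law of cosines, cos Y = (z² + x² − y²) / (2·z·x) ≈ -0.29090, so ∠Y ≈ 106.91°.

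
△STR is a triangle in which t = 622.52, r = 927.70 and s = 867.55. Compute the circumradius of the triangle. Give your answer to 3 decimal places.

480.211

By the law of cosines, cos S = (t² + r² − s²) / (2·t·r) ≈ 0.42901, so ∠S ≈ 64.60°.
Circumradius = s/(2 sin S) ≈ 480.21.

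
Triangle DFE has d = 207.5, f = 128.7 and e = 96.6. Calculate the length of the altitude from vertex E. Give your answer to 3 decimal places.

Semiperimeter s = (207.5 + 128.7 + 96.6)/2 = 216.4.
Heron's formula: area = √(216.4·8.9·87.7·119.8) ≈ 4498.3.
The altitude from E has length 2·area/e ≈ 93.133.

h_E ≈ 93.133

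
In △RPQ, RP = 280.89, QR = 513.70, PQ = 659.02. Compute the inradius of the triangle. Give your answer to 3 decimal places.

r ≈ 94.141

Semiperimeter s = (659.02 + 513.7 + 280.89)/2 = 726.81.
Heron's formula: area = √(726.81·67.785·213.11·445.92) ≈ 68422.
Inradius = area/s = 68422/726.81 ≈ 94.141.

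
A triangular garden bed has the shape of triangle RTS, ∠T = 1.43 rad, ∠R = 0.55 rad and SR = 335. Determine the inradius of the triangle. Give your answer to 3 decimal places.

The third angle is ∠S = π − ∠R − ∠T = 1.162 rad.
Law of sines: TS = SR·sin R/sin T ≈ 176.85.
Law of sines: RT = SR·sin S/sin T ≈ 310.41.
Area = ½·SR·TS·sin S ≈ 27177.
Semiperimeter s = (176.85+335+310.41)/2 = 411.13.
Inradius = area/s = 27177/411.13 ≈ 66.102.

66.102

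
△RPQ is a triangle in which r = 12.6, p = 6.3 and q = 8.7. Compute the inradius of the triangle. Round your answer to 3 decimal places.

1.824

Semiperimeter s = (12.6 + 6.3 + 8.7)/2 = 13.8.
Heron's formula: area = √(13.8·1.2·7.5·5.1) ≈ 25.168.
Inradius = area/s = 25.168/13.8 ≈ 1.8238.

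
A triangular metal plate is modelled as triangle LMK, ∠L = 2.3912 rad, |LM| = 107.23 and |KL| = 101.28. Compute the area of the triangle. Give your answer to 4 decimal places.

Area = ½·|KL|·|LM|·sin L ≈ 3702.9.

area ≈ 3702.9450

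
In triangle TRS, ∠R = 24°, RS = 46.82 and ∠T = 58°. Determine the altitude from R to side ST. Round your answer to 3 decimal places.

h_R ≈ 46.364

The third angle is ∠S = 180° − ∠T − ∠R = 98.00°.
Law of sines: ST = RS·sin R/sin T ≈ 22.456.
Law of sines: TR = RS·sin S/sin T ≈ 54.672.
Area = ½·RS·ST·sin S ≈ 520.57.
The altitude from R has length 2·area/ST ≈ 46.364.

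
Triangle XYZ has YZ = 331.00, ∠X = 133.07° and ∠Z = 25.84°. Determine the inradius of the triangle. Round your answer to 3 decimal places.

The third angle is ∠Y = 180° − ∠Z − ∠X = 21.09°.
Law of sines: ZX = YZ·sin Y/sin X ≈ 163.04.
Law of sines: XY = YZ·sin Z/sin X ≈ 197.49.
Area = ½·YZ·ZX·sin Z ≈ 11761.
Semiperimeter s = (331+163.04+197.49)/2 = 345.77.
Inradius = area/s = 11761/345.77 ≈ 34.014.

r ≈ 34.014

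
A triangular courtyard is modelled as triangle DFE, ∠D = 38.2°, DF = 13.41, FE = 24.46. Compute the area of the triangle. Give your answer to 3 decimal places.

Law of sines: sin E = DF·sin D/FE ≈ 0.33904.
Since FE ≥ DF, only the acute value applies: ∠E ≈ 19.82°.
Then ∠F = 180° − ∠D − ∠E ≈ 121.98°.
Law of sines gives ED = FE·sin F/sin D ≈ 33.55.
Area = ½·FE·DF·sin F ≈ 139.11.

area ≈ 139.111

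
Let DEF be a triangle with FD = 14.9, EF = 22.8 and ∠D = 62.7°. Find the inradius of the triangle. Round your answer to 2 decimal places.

5.33

Law of sines: sin E = FD·sin D/EF ≈ 0.58072.
Since EF ≥ FD, only the acute value applies: ∠E ≈ 35.50°.
Then ∠F = 180° − ∠D − ∠E ≈ 81.80°.
Law of sines gives DE = EF·sin F/sin D ≈ 25.395.
Area = ½·EF·FD·sin F ≈ 168.12.
Semiperimeter s = (22.8+14.9+25.395)/2 = 31.548.
Inradius = area/s = 168.12/31.548 ≈ 5.3292.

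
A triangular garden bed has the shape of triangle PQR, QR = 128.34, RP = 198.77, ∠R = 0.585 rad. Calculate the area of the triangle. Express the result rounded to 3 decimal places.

Area = ½·QR·RP·sin R ≈ 7043.3.

area ≈ 7043.342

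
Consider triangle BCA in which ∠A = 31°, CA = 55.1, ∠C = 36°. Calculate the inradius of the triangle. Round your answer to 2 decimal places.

The third angle is ∠B = 180° − ∠C − ∠A = 113.00°.
Law of sines: AB = CA·sin C/sin B ≈ 35.184.
Law of sines: BC = CA·sin A/sin B ≈ 30.829.
Area = ½·CA·AB·sin A ≈ 499.24.
Semiperimeter s = (55.1+35.184+30.829)/2 = 60.557.
Inradius = area/s = 499.24/60.557 ≈ 8.2441.

8.24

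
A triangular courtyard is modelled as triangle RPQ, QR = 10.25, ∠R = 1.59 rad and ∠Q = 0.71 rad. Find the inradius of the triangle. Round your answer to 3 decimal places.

r ≈ 2.786

The third angle is ∠P = π − ∠Q − ∠R = 0.842 rad.
Law of sines: PQ = QR·sin R/sin P ≈ 13.743.
Law of sines: RP = QR·sin Q/sin P ≈ 8.9597.
Area = ½·QR·PQ·sin Q ≈ 45.91.
Semiperimeter s = (13.743+10.25+8.9597)/2 = 16.476.
Inradius = area/s = 45.91/16.476 ≈ 2.7864.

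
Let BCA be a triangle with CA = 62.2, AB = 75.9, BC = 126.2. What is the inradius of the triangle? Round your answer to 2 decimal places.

r ≈ 13.31

Semiperimeter s = (62.2 + 75.9 + 126.2)/2 = 132.15.
Heron's formula: area = √(132.15·69.95·56.25·5.95) ≈ 1758.9.
Inradius = area/s = 1758.9/132.15 ≈ 13.31.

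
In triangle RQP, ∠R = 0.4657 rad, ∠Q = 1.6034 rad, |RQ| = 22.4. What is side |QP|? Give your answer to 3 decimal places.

The third angle is ∠P = π − ∠R − ∠Q = 1.0725 rad.
Law of sines: |QP| = |RQ|·sin R/sin P ≈ 11.451.

11.451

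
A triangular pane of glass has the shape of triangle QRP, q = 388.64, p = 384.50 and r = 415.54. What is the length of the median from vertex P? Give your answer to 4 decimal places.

m_P ≈ 353.4080

Median from P: ½√(2·q² + 2·r² − p²) ≈ 353.41.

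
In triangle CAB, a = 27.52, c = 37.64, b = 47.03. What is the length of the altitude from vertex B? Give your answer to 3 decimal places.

Semiperimeter s = (37.64 + 27.52 + 47.03)/2 = 56.095.
Heron's formula: area = √(56.095·18.455·28.575·9.065) ≈ 517.84.
The altitude from B has length 2·area/b ≈ 22.022.

22.022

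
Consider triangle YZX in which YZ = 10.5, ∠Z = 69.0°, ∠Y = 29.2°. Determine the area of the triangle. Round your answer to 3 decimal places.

25.366

The third angle is ∠X = 180° − ∠Y − ∠Z = 81.80°.
Law of sines: ZX = YZ·sin Y/sin X ≈ 5.1754.
Law of sines: XY = YZ·sin Z/sin X ≈ 9.9038.
Area = ½·YZ·ZX·sin Z ≈ 25.366.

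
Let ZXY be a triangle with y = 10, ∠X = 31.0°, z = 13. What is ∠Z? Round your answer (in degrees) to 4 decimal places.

99.6891

By the law of cosines, x² = y² + z² − 2·y·z·cos X = 46.137, so x ≈ 6.7924.
Law of cosines again: cos Z = (x² + y² − z²)/(2·x·y) ≈ -0.16830, so ∠Z ≈ 99.69°.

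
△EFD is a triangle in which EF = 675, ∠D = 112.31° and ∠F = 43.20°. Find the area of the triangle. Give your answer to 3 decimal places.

69876.701

The third angle is ∠E = 180° − ∠F − ∠D = 24.49°.
Law of sines: FD = EF·sin E/sin D ≈ 302.45.
Law of sines: DE = EF·sin F/sin D ≈ 499.46.
Area = ½·EF·FD·sin F ≈ 69877.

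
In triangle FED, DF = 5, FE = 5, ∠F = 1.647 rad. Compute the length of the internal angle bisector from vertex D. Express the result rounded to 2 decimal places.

By the law of cosines, ED² = DF² + FE² − 2·DF·FE·cos F = 53.806, so ED ≈ 7.3353.
Law of cosines again: cos D = (ED² + DF² − FE²)/(2·ED·DF) ≈ 0.73353, so ∠D ≈ 0.747 rad.
The bisector from D has length 2·ED·DF·cos(∠D/2)/(ED+DF) ≈ 5.5363.

5.54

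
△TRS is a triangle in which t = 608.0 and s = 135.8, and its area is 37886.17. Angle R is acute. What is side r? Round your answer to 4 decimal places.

567.8979

From area = ½·s·t·sin R, we get sin R = 2·area/(s·t) ≈ 0.91771.
Taking the acute solution, ∠R ≈ 66.59°.
Law of cosines then gives r ≈ 567.9.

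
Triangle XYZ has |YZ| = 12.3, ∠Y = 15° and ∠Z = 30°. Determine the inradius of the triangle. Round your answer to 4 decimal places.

1.0858

The third angle is ∠X = 180° − ∠Y − ∠Z = 135.00°.
Law of sines: |ZX| = |YZ|·sin Y/sin X ≈ 4.5021.
Law of sines: |XY| = |YZ|·sin Z/sin X ≈ 8.6974.
Area = ½·|YZ|·|ZX|·sin Z ≈ 13.844.
Semiperimeter s = (12.3+4.5021+8.6974)/2 = 12.75.
Inradius = area/s = 13.844/12.75 ≈ 1.0858.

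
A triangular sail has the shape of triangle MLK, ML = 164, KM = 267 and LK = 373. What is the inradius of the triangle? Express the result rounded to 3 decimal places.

Semiperimeter s = (373 + 267 + 164)/2 = 402.
Heron's formula: area = √(402·29·135·238) ≈ 19354.
Inradius = area/s = 19354/402 ≈ 48.144.

48.144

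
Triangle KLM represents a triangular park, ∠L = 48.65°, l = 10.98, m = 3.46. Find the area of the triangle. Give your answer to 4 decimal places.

area ≈ 16.8235

Law of sines: sin M = m·sin L/l ≈ 0.23656.
Since l ≥ m, only the acute value applies: ∠M ≈ 13.68°.
Then ∠K = 180° − ∠L − ∠M ≈ 117.67°.
Law of sines gives k = l·sin K/sin L ≈ 12.954.
Area = ½·l·m·sin K ≈ 16.824.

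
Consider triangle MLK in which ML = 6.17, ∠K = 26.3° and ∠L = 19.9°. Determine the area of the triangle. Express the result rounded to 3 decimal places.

The third angle is ∠M = 180° − ∠L − ∠K = 133.80°.
Law of sines: LK = ML·sin M/sin K ≈ 10.051.
Law of sines: KM = ML·sin L/sin K ≈ 4.74.
Area = ½·ML·LK·sin L ≈ 10.554.

area ≈ 10.554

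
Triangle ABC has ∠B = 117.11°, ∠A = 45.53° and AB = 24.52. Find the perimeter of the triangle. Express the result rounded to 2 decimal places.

perimeter ≈ 156.31

The third angle is ∠C = 180° − ∠A − ∠B = 17.36°.
Law of sines: BC = AB·sin A/sin C ≈ 58.644.
Law of sines: CA = AB·sin B/sin C ≈ 73.15.
Semiperimeter s = (58.644+73.15+24.52)/2 = 78.157.
Perimeter = 58.644 + 73.15 + 24.52 = 156.31.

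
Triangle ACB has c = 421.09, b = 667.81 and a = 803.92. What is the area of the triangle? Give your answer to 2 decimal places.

area ≈ 140486.43

Semiperimeter s = (803.92 + 421.09 + 667.81)/2 = 946.41.
Heron's formula: area = √(946.41·142.49·525.32·278.6) ≈ 1.4049e+05.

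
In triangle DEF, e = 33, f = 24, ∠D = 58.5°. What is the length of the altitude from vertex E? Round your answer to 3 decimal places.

h_E ≈ 20.463

By the law of cosines, d² = e² + f² − 2·e·f·cos D = 837.36, so d ≈ 28.937.
Area = ½·e·f·sin D ≈ 337.65.
The altitude from E has length 2·area/e ≈ 20.463.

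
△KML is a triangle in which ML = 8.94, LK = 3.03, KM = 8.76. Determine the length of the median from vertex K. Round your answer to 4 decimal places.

m_K ≈ 4.7936

Median from K: ½√(2·LK² + 2·KM² − ML²) ≈ 4.7936.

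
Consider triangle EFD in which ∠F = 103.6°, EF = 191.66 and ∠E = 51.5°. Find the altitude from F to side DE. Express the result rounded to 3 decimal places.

The third angle is ∠D = 180° − ∠E − ∠F = 24.90°.
Law of sines: FD = EF·sin E/sin D ≈ 356.25.
Law of sines: DE = EF·sin F/sin D ≈ 442.45.
Area = ½·EF·FD·sin F ≈ 33182.
The altitude from F has length 2·area/DE ≈ 149.99.

149.995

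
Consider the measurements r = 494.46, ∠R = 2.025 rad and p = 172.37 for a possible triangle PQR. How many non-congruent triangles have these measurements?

p·sin R = 172.37·sin(2.025 rad) ≈ 154.9.
Since ∠R is not acute, a triangle exists only if r > p; here r > p, so there is exactly one triangle.

1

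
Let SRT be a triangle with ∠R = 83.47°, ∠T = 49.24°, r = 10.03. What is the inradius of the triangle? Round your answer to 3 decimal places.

2.246

The third angle is ∠S = 180° − ∠R − ∠T = 47.29°.
Law of sines: s = r·sin S/sin R ≈ 7.4181.
Law of sines: t = r·sin T/sin R ≈ 7.6468.
Area = ½·r·s·sin T ≈ 28.179.
Semiperimeter p = (7.4181+10.03+7.6468)/2 = 12.547.
Inradius = area/p = 28.179/12.547 ≈ 2.2458.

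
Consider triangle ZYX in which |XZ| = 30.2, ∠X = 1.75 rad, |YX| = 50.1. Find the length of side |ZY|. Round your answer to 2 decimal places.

By the law of cosines, |ZY|² = |YX|² + |XZ|² − 2·|YX|·|XZ|·cos X = 3961.4, so |ZY| ≈ 62.94.

62.94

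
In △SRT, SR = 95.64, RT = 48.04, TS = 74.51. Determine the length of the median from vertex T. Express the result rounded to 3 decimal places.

m_T ≈ 40.534

Median from T: ½√(2·RT² + 2·TS² − SR²) ≈ 40.534.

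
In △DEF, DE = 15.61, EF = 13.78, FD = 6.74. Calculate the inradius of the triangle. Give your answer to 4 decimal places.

Semiperimeter s = (13.78 + 6.74 + 15.61)/2 = 18.065.
Heron's formula: area = √(18.065·4.285·11.325·2.455) ≈ 46.392.
Inradius = area/s = 46.392/18.065 ≈ 2.568.

r ≈ 2.5680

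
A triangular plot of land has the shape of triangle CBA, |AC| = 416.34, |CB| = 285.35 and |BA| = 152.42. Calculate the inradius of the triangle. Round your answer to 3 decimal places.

Semiperimeter s = (152.42 + 416.34 + 285.35)/2 = 427.06.
Heron's formula: area = √(427.06·274.63·10.715·141.7) ≈ 13345.
Inradius = area/s = 13345/427.06 ≈ 31.248.

31.248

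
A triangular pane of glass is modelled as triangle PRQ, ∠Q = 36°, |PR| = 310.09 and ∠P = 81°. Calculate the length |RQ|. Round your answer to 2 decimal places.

The third angle is ∠R = 180° − ∠Q − ∠P = 63.00°.
Law of sines: |RQ| = |PR|·sin P/sin Q ≈ 521.06.

521.06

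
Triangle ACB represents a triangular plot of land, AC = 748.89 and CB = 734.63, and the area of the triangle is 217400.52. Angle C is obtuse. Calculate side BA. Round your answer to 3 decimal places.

1332.168

From area = ½·AC·CB·sin C, we get sin C = 2·area/(AC·CB) ≈ 0.79032.
Taking the obtuse solution, ∠C ≈ 127.78°.
Law of cosines then gives BA ≈ 1332.2.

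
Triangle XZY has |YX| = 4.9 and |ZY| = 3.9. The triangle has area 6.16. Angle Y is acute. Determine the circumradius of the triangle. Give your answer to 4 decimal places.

From area = ½·|ZY|·|YX|·sin Y, we get sin Y = 2·area/(|ZY|·|YX|) ≈ 0.64469.
Taking the acute solution, ∠Y ≈ 40.14°.
Law of cosines then gives |XZ| ≈ 3.1627.
Circumradius = |XZ|/(2 sin Y) ≈ 2.4529.

R ≈ 2.4529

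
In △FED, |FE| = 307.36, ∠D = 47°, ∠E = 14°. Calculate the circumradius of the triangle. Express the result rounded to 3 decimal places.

210.131

The third angle is ∠F = 180° − ∠E − ∠D = 119.00°.
Law of sines: |ED| = |FE|·sin F/sin D ≈ 367.57.
Law of sines: |DF| = |FE|·sin E/sin D ≈ 101.67.
Circumradius = |FE|/(2 sin D) ≈ 210.13.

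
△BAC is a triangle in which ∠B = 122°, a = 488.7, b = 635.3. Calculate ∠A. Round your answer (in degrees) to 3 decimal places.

40.719

Law of sines: sin A = a·sin B/b ≈ 0.65235.
Since b ≥ a, only the acute value applies: ∠A ≈ 40.72°.
Then ∠C = 180° − ∠B − ∠A ≈ 17.28°.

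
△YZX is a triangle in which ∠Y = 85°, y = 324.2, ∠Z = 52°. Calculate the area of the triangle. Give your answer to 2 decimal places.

area ≈ 28350.93

The third angle is ∠X = 180° − ∠Y − ∠Z = 43.00°.
Law of sines: z = y·sin Z/sin Y ≈ 256.45.
Law of sines: x = y·sin X/sin Y ≈ 221.95.
Area = ½·y·z·sin X ≈ 28351.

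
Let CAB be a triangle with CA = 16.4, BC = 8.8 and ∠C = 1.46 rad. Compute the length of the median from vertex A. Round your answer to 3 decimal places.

16.503

By the law of cosines, AB² = BC² + CA² − 2·BC·CA·cos C = 314.49, so AB ≈ 17.734.
Median from A: ½√(2·CA² + 2·AB² − BC²) ≈ 16.503.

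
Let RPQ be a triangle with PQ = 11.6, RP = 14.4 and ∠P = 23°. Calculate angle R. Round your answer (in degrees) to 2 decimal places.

By the law of cosines, QR² = RP² + PQ² − 2·RP·PQ·cos P = 34.398, so QR ≈ 5.865.
Law of cosines again: cos R = (QR² + RP² − PQ²)/(2·QR·RP) ≈ 0.63464, so ∠R ≈ 50.61°.

∠R ≈ 50.61°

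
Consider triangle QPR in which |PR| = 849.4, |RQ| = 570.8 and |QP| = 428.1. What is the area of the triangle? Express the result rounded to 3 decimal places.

area ≈ 110037.853

Semiperimeter s = (849.4 + 570.8 + 428.1)/2 = 924.15.
Heron's formula: area = √(924.15·74.75·353.35·496.05) ≈ 1.1004e+05.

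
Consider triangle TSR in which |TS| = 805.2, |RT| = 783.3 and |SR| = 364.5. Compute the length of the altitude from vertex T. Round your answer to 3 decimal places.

771.661

Semiperimeter s = (364.5 + 783.3 + 805.2)/2 = 976.5.
Heron's formula: area = √(976.5·612·193.2·171.3) ≈ 1.4064e+05.
The altitude from T has length 2·area/|SR| ≈ 771.66.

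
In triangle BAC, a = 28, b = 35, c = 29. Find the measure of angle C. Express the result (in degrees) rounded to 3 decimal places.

By the law of cosines, cos C = (b² + a² − c²) / (2·b·a) ≈ 0.59592, so ∠C ≈ 53.42°.

53.422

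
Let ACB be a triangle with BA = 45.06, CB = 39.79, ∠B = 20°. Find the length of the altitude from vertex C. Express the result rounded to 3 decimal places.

13.609

By the law of cosines, AC² = CB² + BA² − 2·CB·BA·cos B = 244.03, so AC ≈ 15.621.
Area = ½·CB·BA·sin B ≈ 306.61.
The altitude from C has length 2·area/BA ≈ 13.609.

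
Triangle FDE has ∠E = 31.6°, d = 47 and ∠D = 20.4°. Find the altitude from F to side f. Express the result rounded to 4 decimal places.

The third angle is ∠F = 180° − ∠D − ∠E = 128.00°.
Law of sines: f = d·sin F/sin D ≈ 106.25.
Law of sines: e = d·sin E/sin D ≈ 70.652.
Area = ½·d·f·sin E ≈ 1308.4.
The altitude from F has length 2·area/f ≈ 24.627.

24.6273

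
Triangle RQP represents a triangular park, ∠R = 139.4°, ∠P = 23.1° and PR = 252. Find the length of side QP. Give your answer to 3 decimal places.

The third angle is ∠Q = 180° − ∠P − ∠R = 17.50°.
Law of sines: QP = PR·sin R/sin Q ≈ 545.37.

545.367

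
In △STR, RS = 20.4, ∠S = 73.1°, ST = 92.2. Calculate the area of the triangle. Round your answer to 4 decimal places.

Area = ½·RS·ST·sin S ≈ 899.83.

area ≈ 899.8258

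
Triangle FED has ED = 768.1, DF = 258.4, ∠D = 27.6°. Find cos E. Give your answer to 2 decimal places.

cos E ≈ 0.98

By the law of cosines, FE² = ED² + DF² − 2·ED·DF·cos D = 3.0497e+05, so FE ≈ 552.24.
Law of cosines again: cos E = (FE² + ED² − DF²)/(2·FE·ED) ≈ 0.97622, so ∠E ≈ 12.52°.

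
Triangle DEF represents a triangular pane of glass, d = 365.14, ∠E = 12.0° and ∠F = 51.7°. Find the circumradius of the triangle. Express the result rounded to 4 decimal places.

The third angle is ∠D = 180° − ∠E − ∠F = 116.30°.
Law of sines: e = d·sin E/sin D ≈ 84.683.
Law of sines: f = d·sin F/sin D ≈ 319.64.
Circumradius = d/(2 sin D) ≈ 203.65.

203.6506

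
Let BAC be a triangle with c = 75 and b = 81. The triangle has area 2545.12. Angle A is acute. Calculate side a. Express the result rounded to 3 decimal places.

From area = ½·c·b·sin A, we get sin A = 2·area/(c·b) ≈ 0.83790.
Taking the acute solution, ∠A ≈ 0.9934 rad.
Law of cosines then gives a ≈ 74.527.

74.527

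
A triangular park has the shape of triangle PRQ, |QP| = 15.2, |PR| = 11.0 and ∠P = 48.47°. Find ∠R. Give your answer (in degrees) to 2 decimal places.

85.37

By the law of cosines, |RQ|² = |QP|² + |PR|² − 2·|QP|·|PR|·cos P = 130.33, so |RQ| ≈ 11.416.
Law of cosines again: cos R = (|PR|² + |RQ|² − |QP|²)/(2·|PR|·|RQ|) ≈ 0.08078, so ∠R ≈ 85.37°.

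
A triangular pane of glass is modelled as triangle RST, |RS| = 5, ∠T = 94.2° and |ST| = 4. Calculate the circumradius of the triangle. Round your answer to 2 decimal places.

2.51

Law of sines: sin R = |ST|·sin T/|RS| ≈ 0.79785.
Since |RS| ≥ |ST|, only the acute value applies: ∠R ≈ 52.93°.
Then ∠S = 180° − ∠T − ∠R ≈ 32.87°.
Law of sines gives |TR| = |RS|·sin S/sin T ≈ 2.7213.
Circumradius = |RS|/(2 sin T) ≈ 2.5067.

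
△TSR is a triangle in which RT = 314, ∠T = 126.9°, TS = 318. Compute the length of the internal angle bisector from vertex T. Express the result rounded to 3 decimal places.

t_T ≈ 141.240

By the law of cosines, SR² = RT² + TS² − 2·RT·TS·cos T = 3.1963e+05, so SR ≈ 565.36.
The bisector from T has length 2·RT·TS·cos(∠T/2)/(RT+TS) ≈ 141.24.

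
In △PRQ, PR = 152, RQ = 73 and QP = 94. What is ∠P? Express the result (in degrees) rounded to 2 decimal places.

∠P ≈ 21.37°

By the law of cosines, cos P = (QP² + PR² − RQ²) / (2·QP·PR) ≈ 0.93124, so ∠P ≈ 21.37°.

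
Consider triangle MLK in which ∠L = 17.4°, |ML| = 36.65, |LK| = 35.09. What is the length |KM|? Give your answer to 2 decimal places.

By the law of cosines, |KM|² = |ML|² + |LK|² − 2·|ML|·|LK|·cos L = 120.13, so |KM| ≈ 10.96.

10.96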